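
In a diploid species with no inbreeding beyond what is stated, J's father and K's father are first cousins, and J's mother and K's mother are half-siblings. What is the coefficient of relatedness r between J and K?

0.09375

With two independent routes of shared ancestry, r is the sum of the two contributions.
J and K are related in two ways: second cousins through their fathers (r = 1/32) and half first cousins through their mothers (r = 1/16).
r = 1/32 + 1/16 = 3/32 = 0.09375.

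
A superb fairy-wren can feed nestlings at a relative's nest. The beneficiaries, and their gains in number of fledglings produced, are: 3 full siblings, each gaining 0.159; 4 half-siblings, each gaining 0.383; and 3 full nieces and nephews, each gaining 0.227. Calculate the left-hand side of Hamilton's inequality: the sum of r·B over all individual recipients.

0.79175

r to a full sibling = 0.5 (full sibs share both parents — two paths of length 2: r = 2·(1/2)^2 = 1/2).
r to a half-sibling = 1/4 (half-sibs share one parent — one path of length 2: r = (1/2)^2 = 1/4).
r to a full niece or nephew = 1/4 (full aunt/uncle↔niece/nephew: two paths of length 3 through the shared grandparent pair: r = 2·(1/2)^3 = 1/4).
Summing one r·B term per recipient: 3·0.5·0.159 + 4·0.25·0.383 + 3·0.25·0.227 = 0.79175.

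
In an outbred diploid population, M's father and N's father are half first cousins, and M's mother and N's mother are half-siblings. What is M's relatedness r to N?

0.078125

Independent pedigree routes through distinct common ancestors add.
M and N are related in two ways: half second cousins through their fathers (r = 1/64) and half first cousins through their mothers (r = 1/16).
r = 1/64 + 1/16 = 0.078125.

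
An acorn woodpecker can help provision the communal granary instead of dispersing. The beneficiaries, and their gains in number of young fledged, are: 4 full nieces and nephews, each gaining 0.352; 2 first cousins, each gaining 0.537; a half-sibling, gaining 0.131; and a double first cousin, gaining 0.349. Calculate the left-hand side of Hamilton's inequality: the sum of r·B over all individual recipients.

0.60625

r to a full niece or nephew = 0.25 (full aunt/uncle↔niece/nephew: two paths of length 3 through the shared grandparent pair: r = 2·(1/2)^3 = 1/4).
r to a first cousin = 0.125 (first cousins share one grandparent pair — two paths of length 4: r = 2·(1/2)^4 = 1/8).
r to a half-sibling = 0.25 (half-sibs share one parent — one path of length 2: r = (1/2)^2 = 1/4).
r to a double first cousin = 0.25 (double first cousins share both grandparent pairs — four paths of length 4: r = 4·(1/2)^4 = 1/4).
Summing one r·B term per recipient: 4·0.25·0.352 + 2·0.125·0.537 + 1·0.25·0.131 + 1·0.25·0.349 = 0.60625.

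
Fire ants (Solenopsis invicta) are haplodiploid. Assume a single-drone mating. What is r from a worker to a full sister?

Haplodiploid full sisters inherit their father's entire haploid genome identically (contributing 1/2) and on average half of their mother's contribution (1/2 · 1/2 = 1/4); r = 1/2 + 1/4 = 3/4.

0.75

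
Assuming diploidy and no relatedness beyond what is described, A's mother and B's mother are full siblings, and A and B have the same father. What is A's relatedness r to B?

Independent pedigree routes through distinct common ancestors add.
A and B are related in two ways: first cousins through their mothers (r = 1/8) and half-sibs through their shared father (r = 1/4).
r = 1/8 + 1/4 = 0.375.

0.375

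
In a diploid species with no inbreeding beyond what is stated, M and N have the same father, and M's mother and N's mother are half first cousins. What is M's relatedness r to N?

0.265625

Independent pedigree routes through distinct common ancestors add.
M and N are related in two ways: half-sibs through their shared father (r = 1/4) and half second cousins through their mothers (r = 1/64).
r = 1/4 + 1/64 = 0.265625.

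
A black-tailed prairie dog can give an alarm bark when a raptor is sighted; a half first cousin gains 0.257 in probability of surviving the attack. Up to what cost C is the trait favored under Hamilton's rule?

r to a half first cousin = 0.0625 (half first cousins share one grandparent — one path of length 4: r = (1/2)^4 = 1/16).
Hamilton's rule: n·r·B > C, so the trait is favored while C < n·r·B = 1·0.0625·0.257 = 0.0160625.

0.0160625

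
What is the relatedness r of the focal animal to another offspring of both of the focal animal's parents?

0.5

Each parent–offspring link contributes a factor of 1/2, and independent paths through distinct common ancestors add.
Full sibs share both parents — two paths of length 2: r = 2·(1/2)^2 = 1/2.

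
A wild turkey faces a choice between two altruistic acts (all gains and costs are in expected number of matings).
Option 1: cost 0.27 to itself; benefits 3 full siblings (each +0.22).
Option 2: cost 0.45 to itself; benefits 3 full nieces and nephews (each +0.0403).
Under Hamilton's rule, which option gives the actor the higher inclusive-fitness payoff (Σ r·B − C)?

Option 1: r to a full sibling = 0.5.
Option 1: Σ r·B − C = (3·0.5·0.22) − 0.27 = 0.06.
Option 2: r to a full niece or nephew = 0.25.
Option 2: Σ r·B − C = (3·0.25·0.0403) − 0.45 = -0.419775.
Option 1 has the higher net inclusive-fitness payoff.

Option 1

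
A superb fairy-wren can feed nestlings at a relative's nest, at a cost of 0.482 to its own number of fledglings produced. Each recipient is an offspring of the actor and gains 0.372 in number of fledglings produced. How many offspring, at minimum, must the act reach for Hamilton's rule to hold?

3

r to an offspring = 0.5 (one parent–offspring link: r = (1/2)^1 = 1/2).
Hamilton's rule: n·r·B > C  ⇒  n > C/(r·B) = 0.482/(0.5·0.372) = 2.591.
The smallest integer exceeding 2.591 is 3.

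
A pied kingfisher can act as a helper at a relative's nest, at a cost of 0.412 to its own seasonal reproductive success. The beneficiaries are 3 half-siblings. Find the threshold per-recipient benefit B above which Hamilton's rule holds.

r to a half-sibling = 1/4 (half-sibs share one parent — one path of length 2: r = (1/2)^2 = 1/4).
Hamilton's rule with n recipients of equal r: n·r·B > C, so B > C/(n·r) = 0.412/(3·0.25) = 0.5493.

0.5493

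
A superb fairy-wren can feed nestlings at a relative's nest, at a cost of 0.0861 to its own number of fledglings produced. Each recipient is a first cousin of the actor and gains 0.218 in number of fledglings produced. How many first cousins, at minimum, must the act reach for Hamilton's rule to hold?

r to a first cousin = 0.125 (first cousins share one grandparent pair — two paths of length 4: r = 2·(1/2)^4 = 1/8).
Hamilton's rule: n·r·B > C  ⇒  n > C/(r·B) = 0.0861/(0.125·0.218) = 3.16.
The smallest integer exceeding 3.16 is 4.

4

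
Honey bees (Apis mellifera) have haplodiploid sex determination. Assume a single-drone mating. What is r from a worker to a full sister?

0.75

Haplodiploid full sisters inherit their father's entire haploid genome identically (contributing 1/2) and on average half of their mother's contribution (1/2 · 1/2 = 1/4); r = 1/2 + 1/4 = 3/4.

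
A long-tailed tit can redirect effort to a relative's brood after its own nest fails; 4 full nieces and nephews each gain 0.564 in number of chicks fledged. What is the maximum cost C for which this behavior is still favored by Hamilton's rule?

0.564

r to a full niece or nephew = 0.25 (full aunt/uncle↔niece/nephew: two paths of length 3 through the shared grandparent pair: r = 2·(1/2)^3 = 1/4).
Hamilton's rule: n·r·B > C, so the trait is favored while C < n·r·B = 4·0.25·0.564 = 0.564.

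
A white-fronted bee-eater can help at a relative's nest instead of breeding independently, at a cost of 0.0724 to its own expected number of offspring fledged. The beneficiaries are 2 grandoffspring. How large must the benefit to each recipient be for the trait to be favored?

r to a grandoffspring = 1/4 (two parent–offspring links: r = (1/2)^2 = 1/4).
Hamilton's rule with n recipients of equal r: n·r·B > C, so B > C/(n·r) = 0.0724/(2·0.25) = 0.1448.

0.1448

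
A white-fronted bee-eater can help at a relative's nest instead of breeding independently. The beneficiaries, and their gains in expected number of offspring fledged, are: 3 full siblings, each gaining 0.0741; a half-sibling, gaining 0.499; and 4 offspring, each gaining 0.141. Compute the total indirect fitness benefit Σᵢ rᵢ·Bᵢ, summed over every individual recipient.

r to a full sibling = 1/2 (full sibs share both parents — two paths of length 2: r = 2·(1/2)^2 = 1/2).
r to a half-sibling = 0.25 (half-sibs share one parent — one path of length 2: r = (1/2)^2 = 1/4).
r to an offspring = 1/2 (one parent–offspring link: r = (1/2)^1 = 1/2).
Summing one r·B term per recipient: 3·0.5·0.0741 + 1·0.25·0.499 + 4·0.5·0.141 = 0.5179.

0.5179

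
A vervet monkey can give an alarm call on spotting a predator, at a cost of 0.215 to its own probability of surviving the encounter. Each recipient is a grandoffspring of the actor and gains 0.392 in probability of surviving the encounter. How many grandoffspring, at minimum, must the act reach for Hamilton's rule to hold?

3

r to a grandoffspring = 1/4 (two parent–offspring links: r = (1/2)^2 = 1/4).
Hamilton's rule: n·r·B > C  ⇒  n > C/(r·B) = 0.215/(0.25·0.392) = 2.194.
The smallest integer exceeding 2.194 is 3.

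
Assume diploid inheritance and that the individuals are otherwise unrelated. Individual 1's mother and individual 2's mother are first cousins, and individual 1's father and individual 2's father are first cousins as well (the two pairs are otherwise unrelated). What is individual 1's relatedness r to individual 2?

Relatedness sums over independent paths through distinct common ancestors.
Individual 1 and individual 2 are related in two ways: second cousins through their mothers (r = 1/32) and second cousins through their fathers (r = 1/32).
r = 1/32 + 1/32 = 1/16 = 0.0625.

0.0625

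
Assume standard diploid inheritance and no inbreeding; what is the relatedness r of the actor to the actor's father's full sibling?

Each parent–offspring link contributes a factor of 1/2, and independent paths through distinct common ancestors add.
Full aunt/uncle↔niece/nephew: two paths of length 3 through the shared grandparent pair: r = 2·(1/2)^3 = 1/4.

0.25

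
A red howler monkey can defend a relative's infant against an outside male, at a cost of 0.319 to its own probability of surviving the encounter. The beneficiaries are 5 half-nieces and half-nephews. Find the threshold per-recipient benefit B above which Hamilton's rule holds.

0.5104

r to a half-niece or half-nephew = 0.125 (half-aunt/uncle↔niece/nephew: one path of length 3: r = (1/2)^3 = 1/8).
Hamilton's rule with n recipients of equal r: n·r·B > C, so B > C/(n·r) = 0.319/(5·0.125) = 0.5104.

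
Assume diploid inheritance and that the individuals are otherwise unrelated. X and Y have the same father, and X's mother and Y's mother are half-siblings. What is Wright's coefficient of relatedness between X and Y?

0.3125

Relatedness sums over independent paths through distinct common ancestors.
X and Y are related in two ways: half-sibs through their shared father (r = 1/4) and half first cousins through their mothers (r = 1/16).
r = 1/4 + 1/16 = 0.3125.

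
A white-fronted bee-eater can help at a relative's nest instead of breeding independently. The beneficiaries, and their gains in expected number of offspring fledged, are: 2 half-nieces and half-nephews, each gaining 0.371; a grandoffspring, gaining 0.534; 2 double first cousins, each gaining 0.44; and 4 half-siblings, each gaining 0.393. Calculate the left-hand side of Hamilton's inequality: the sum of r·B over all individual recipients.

0.83925

r to a half-niece or half-nephew = 0.125 (half-aunt/uncle↔niece/nephew: one path of length 3: r = (1/2)^3 = 1/8).
r to a grandoffspring = 0.25 (two parent–offspring links: r = (1/2)^2 = 1/4).
r to a double first cousin = 1/4 (double first cousins share both grandparent pairs — four paths of length 4: r = 4·(1/2)^4 = 1/4).
r to a half-sibling = 1/4 (half-sibs share one parent — one path of length 2: r = (1/2)^2 = 1/4).
Summing one r·B term per recipient: 2·0.125·0.371 + 1·0.25·0.534 + 2·0.25·0.44 + 4·0.25·0.393 = 0.83925.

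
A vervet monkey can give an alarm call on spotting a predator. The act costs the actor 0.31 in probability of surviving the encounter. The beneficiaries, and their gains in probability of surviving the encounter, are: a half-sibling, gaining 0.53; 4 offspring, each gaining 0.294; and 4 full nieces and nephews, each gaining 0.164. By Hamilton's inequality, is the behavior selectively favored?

Hamilton's rule: the trait is favored when the sum of r·B over every recipient exceeds the actor's cost C.
r to a half-sibling = 1/4 (half-sibs share one parent — one path of length 2: r = (1/2)^2 = 1/4).
r to an offspring = 0.5 (one parent–offspring link: r = (1/2)^1 = 1/2).
r to a full niece or nephew = 0.25 (full aunt/uncle↔niece/nephew: two paths of length 3 through the shared grandparent pair: r = 2·(1/2)^3 = 1/4).
Summing one r·B term per recipient: 1·0.25·0.53 + 4·0.5·0.294 + 4·0.25·0.164 = 0.8845.
0.8845 > 0.31: the indirect benefit exceeds the cost.

Yes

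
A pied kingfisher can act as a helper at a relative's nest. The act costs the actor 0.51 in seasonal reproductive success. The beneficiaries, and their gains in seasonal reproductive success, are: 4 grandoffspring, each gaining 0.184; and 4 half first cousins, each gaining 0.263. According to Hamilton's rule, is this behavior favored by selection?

No

Hamilton's rule: the trait is favored when the sum of r·B over every recipient exceeds the actor's cost C.
r to a grandoffspring = 0.25 (two parent–offspring links: r = (1/2)^2 = 1/4).
r to a half first cousin = 1/16 (half first cousins share one grandparent — one path of length 4: r = (1/2)^4 = 1/16).
Summing one r·B term per recipient: 4·0.25·0.184 + 4·0.0625·0.263 = 0.24975.
0.24975 < 0.51: the indirect benefit is less than the cost.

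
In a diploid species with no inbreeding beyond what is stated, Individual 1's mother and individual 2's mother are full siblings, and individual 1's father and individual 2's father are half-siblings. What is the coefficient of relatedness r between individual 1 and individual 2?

0.1875

Independent pedigree routes through distinct common ancestors add.
Individual 1 and individual 2 are related in two ways: first cousins through their mothers (r = 1/8) and half first cousins through their fathers (r = 1/16).
r = 1/8 + 1/16 = 3/16 = 0.1875.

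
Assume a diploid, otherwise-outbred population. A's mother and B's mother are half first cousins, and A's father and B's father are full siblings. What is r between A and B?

0.140625

With two independent routes of shared ancestry, r is the sum of the two contributions.
A and B are related in two ways: half second cousins through their mothers (r = 1/64) and first cousins through their fathers (r = 1/8).
r = 1/64 + 1/8 = 0.140625.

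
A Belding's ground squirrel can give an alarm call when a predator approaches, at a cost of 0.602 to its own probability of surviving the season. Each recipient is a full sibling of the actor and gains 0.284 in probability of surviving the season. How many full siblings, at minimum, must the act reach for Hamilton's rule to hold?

r to a full sibling = 1/2 (full sibs share both parents — two paths of length 2: r = 2·(1/2)^2 = 1/2).
Hamilton's rule: n·r·B > C  ⇒  n > C/(r·B) = 0.602/(0.5·0.284) = 4.239.
The smallest integer exceeding 4.239 is 5.

5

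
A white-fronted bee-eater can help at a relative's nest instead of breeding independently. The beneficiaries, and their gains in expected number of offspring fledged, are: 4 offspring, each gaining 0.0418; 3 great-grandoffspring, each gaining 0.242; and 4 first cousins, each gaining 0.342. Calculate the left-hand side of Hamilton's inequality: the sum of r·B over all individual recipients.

r to an offspring = 0.5 (one parent–offspring link: r = (1/2)^1 = 1/2).
r to a great-grandoffspring = 0.125 (three parent–offspring links: r = (1/2)^3 = 1/8).
r to a first cousin = 0.125 (first cousins share one grandparent pair — two paths of length 4: r = 2·(1/2)^4 = 1/8).
Summing one r·B term per recipient: 4·0.5·0.0418 + 3·0.125·0.242 + 4·0.125·0.342 = 0.34535.

0.34535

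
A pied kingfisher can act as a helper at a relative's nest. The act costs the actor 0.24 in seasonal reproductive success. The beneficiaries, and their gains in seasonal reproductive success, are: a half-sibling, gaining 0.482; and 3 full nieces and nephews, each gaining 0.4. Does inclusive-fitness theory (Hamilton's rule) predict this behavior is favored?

Yes

Hamilton's rule: the trait is favored when the sum of r·B over every recipient exceeds the actor's cost C.
r to a half-sibling = 1/4 (half-sibs share one parent — one path of length 2: r = (1/2)^2 = 1/4).
r to a full niece or nephew = 0.25 (full aunt/uncle↔niece/nephew: two paths of length 3 through the shared grandparent pair: r = 2·(1/2)^3 = 1/4).
Summing one r·B term per recipient: 1·0.25·0.482 + 3·0.25·0.4 = 0.4205.
0.4205 > 0.24: the indirect benefit exceeds the cost.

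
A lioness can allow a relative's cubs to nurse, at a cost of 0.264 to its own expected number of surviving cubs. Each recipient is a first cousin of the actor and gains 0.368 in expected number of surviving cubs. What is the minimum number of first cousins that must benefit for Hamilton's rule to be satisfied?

6

r to a first cousin = 1/8 (first cousins share one grandparent pair — two paths of length 4: r = 2·(1/2)^4 = 1/8).
Hamilton's rule: n·r·B > C  ⇒  n > C/(r·B) = 0.264/(0.125·0.368) = 5.739.
The smallest integer exceeding 5.739 is 6.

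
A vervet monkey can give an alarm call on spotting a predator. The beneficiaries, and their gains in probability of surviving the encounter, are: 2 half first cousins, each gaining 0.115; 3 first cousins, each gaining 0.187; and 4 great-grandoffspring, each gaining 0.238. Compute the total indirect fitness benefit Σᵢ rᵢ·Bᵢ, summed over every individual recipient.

r to a half first cousin = 1/16 (half first cousins share one grandparent — one path of length 4: r = (1/2)^4 = 1/16).
r to a first cousin = 0.125 (first cousins share one grandparent pair — two paths of length 4: r = 2·(1/2)^4 = 1/8).
r to a great-grandoffspring = 1/8 (three parent–offspring links: r = (1/2)^3 = 1/8).
Summing one r·B term per recipient: 2·0.0625·0.115 + 3·0.125·0.187 + 4·0.125·0.238 = 0.2035.

0.2035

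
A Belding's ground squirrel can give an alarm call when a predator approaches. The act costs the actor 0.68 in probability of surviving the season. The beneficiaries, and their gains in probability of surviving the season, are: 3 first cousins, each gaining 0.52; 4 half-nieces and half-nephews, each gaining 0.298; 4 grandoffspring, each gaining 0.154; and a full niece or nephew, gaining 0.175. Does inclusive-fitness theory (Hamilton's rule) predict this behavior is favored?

Hamilton's rule: the trait is favored when the sum of r·B over every recipient exceeds the actor's cost C.
r to a first cousin = 0.125 (first cousins share one grandparent pair — two paths of length 4: r = 2·(1/2)^4 = 1/8).
r to a half-niece or half-nephew = 1/8 (half-aunt/uncle↔niece/nephew: one path of length 3: r = (1/2)^3 = 1/8).
r to a grandoffspring = 1/4 (two parent–offspring links: r = (1/2)^2 = 1/4).
r to a full niece or nephew = 1/4 (full aunt/uncle↔niece/nephew: two paths of length 3 through the shared grandparent pair: r = 2·(1/2)^3 = 1/4).
Summing one r·B term per recipient: 3·0.125·0.52 + 4·0.125·0.298 + 4·0.25·0.154 + 1·0.25·0.175 = 0.54175.
0.54175 < 0.68: the indirect benefit is less than the cost.

No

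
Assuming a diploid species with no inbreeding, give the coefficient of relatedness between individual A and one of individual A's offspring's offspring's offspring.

0.125

Each parent–offspring link contributes a factor of 1/2, and independent paths through distinct common ancestors add.
Three parent–offspring links: r = (1/2)^3 = 1/8.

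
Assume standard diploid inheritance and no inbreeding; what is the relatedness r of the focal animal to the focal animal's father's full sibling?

Each parent–offspring link contributes a factor of 1/2, and independent paths through distinct common ancestors add.
Full aunt/uncle↔niece/nephew: two paths of length 3 through the shared grandparent pair: r = 2·(1/2)^3 = 1/4.

0.25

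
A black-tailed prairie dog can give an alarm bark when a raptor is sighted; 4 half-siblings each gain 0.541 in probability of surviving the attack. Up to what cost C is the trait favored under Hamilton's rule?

0.541

r to a half-sibling = 1/4 (half-sibs share one parent — one path of length 2: r = (1/2)^2 = 1/4).
Hamilton's rule: n·r·B > C, so the trait is favored while C < n·r·B = 4·0.25·0.541 = 0.541.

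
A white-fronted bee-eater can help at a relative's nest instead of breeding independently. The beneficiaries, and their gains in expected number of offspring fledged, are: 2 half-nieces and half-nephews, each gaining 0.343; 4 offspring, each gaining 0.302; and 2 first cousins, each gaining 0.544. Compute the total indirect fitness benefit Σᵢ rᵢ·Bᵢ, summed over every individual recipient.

0.82575

r to a half-niece or half-nephew = 1/8 (half-aunt/uncle↔niece/nephew: one path of length 3: r = (1/2)^3 = 1/8).
r to an offspring = 1/2 (one parent–offspring link: r = (1/2)^1 = 1/2).
r to a first cousin = 0.125 (first cousins share one grandparent pair — two paths of length 4: r = 2·(1/2)^4 = 1/8).
Summing one r·B term per recipient: 2·0.125·0.343 + 4·0.5·0.302 + 2·0.125·0.544 = 0.82575.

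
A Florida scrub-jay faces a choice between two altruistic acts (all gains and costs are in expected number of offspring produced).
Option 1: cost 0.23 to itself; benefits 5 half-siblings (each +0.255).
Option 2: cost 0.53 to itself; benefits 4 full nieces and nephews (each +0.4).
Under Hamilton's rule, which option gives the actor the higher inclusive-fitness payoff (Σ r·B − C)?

Option 1

Option 1: r to a half-sibling = 0.25.
Option 1: Σ r·B − C = (5·0.25·0.255) − 0.23 = 0.08875.
Option 2: r to a full niece or nephew = 0.25.
Option 2: Σ r·B − C = (4·0.25·0.4) − 0.53 = -0.13.
Option 1 has the higher net inclusive-fitness payoff.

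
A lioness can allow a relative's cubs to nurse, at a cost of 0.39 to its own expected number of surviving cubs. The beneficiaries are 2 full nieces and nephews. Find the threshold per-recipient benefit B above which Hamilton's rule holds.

0.78

r to a full niece or nephew = 1/4 (full aunt/uncle↔niece/nephew: two paths of length 3 through the shared grandparent pair: r = 2·(1/2)^3 = 1/4).
Hamilton's rule with n recipients of equal r: n·r·B > C, so B > C/(n·r) = 0.39/(2·0.25) = 0.78.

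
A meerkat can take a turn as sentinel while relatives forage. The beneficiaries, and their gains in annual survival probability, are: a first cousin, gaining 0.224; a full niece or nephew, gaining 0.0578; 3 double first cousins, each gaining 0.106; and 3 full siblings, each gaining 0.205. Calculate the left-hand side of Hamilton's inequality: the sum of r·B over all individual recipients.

r to a first cousin = 1/8 (first cousins share one grandparent pair — two paths of length 4: r = 2·(1/2)^4 = 1/8).
r to a full niece or nephew = 0.25 (full aunt/uncle↔niece/nephew: two paths of length 3 through the shared grandparent pair: r = 2·(1/2)^3 = 1/4).
r to a double first cousin = 1/4 (double first cousins share both grandparent pairs — four paths of length 4: r = 4·(1/2)^4 = 1/4).
r to a full sibling = 0.5 (full sibs share both parents — two paths of length 2: r = 2·(1/2)^2 = 1/2).
Summing one r·B term per recipient: 1·0.125·0.224 + 1·0.25·0.0578 + 3·0.25·0.106 + 3·0.5·0.205 = 0.42945.

0.42945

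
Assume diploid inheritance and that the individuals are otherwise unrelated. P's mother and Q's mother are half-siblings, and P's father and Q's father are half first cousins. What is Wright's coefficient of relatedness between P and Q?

Independent pedigree routes through distinct common ancestors add.
P and Q are related in two ways: half first cousins through their mothers (r = 1/16) and half second cousins through their fathers (r = 1/64).
r = 1/16 + 1/64 = 5/64 = 0.078125.

0.078125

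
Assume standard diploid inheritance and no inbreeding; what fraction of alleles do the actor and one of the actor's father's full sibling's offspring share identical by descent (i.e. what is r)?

Each parent–offspring link contributes a factor of 1/2, and independent paths through distinct common ancestors add.
First cousins share one grandparent pair — two paths of length 4: r = 2·(1/2)^4 = 1/8.

0.125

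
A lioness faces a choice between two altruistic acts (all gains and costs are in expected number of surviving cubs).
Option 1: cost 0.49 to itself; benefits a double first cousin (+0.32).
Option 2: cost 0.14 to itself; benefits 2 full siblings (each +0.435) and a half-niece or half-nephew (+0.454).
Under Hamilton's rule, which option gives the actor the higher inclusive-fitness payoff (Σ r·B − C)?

Option 2

Option 1: r to a double first cousin = 0.25.
Option 1: Σ r·B − C = (1·0.25·0.32) − 0.49 = -0.41.
Option 2: r to a full sibling = 0.5.
Option 2: r to a half-niece or half-nephew = 0.125.
Option 2: Σ r·B − C = (2·0.5·0.435 + 1·0.125·0.454) − 0.14 = 0.35175.
Option 2 has the higher net inclusive-fitness payoff.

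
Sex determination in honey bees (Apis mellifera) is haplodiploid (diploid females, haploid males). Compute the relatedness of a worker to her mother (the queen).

One meiotic link between diploid queen and diploid daughter: r = 1/2.

0.5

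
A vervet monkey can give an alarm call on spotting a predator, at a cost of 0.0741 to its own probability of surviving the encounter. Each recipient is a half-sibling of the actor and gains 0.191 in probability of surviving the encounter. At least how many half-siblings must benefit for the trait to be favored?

r to a half-sibling = 1/4 (half-sibs share one parent — one path of length 2: r = (1/2)^2 = 1/4).
Hamilton's rule: n·r·B > C  ⇒  n > C/(r·B) = 0.0741/(0.25·0.191) = 1.552.
The smallest integer exceeding 1.552 is 2.

2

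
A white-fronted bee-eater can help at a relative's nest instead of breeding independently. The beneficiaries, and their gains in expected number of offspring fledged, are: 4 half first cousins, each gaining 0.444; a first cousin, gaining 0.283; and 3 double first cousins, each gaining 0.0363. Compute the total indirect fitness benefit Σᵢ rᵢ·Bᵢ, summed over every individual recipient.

r to a half first cousin = 1/16 (half first cousins share one grandparent — one path of length 4: r = (1/2)^4 = 1/16).
r to a first cousin = 0.125 (first cousins share one grandparent pair — two paths of length 4: r = 2·(1/2)^4 = 1/8).
r to a double first cousin = 0.25 (double first cousins share both grandparent pairs — four paths of length 4: r = 4·(1/2)^4 = 1/4).
Summing one r·B term per recipient: 4·0.0625·0.444 + 1·0.125·0.283 + 3·0.25·0.0363 = 0.1736.

0.1736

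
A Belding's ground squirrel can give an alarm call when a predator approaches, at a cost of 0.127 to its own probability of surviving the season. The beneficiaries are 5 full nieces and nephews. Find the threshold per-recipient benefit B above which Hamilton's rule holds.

r to a full niece or nephew = 1/4 (full aunt/uncle↔niece/nephew: two paths of length 3 through the shared grandparent pair: r = 2·(1/2)^3 = 1/4).
Hamilton's rule with n recipients of equal r: n·r·B > C, so B > C/(n·r) = 0.127/(5·0.25) = 0.1016.

0.1016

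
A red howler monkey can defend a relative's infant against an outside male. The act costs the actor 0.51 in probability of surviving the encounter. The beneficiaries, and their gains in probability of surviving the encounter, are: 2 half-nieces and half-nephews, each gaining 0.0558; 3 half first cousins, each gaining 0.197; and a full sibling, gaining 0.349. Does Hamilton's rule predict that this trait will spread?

No

Hamilton's rule: the trait is favored when the sum of r·B over every recipient exceeds the actor's cost C.
r to a half-niece or half-nephew = 1/8 (half-aunt/uncle↔niece/nephew: one path of length 3: r = (1/2)^3 = 1/8).
r to a half first cousin = 0.0625 (half first cousins share one grandparent — one path of length 4: r = (1/2)^4 = 1/16).
r to a full sibling = 0.5 (full sibs share both parents — two paths of length 2: r = 2·(1/2)^2 = 1/2).
Summing one r·B term per recipient: 2·0.125·0.0558 + 3·0.0625·0.197 + 1·0.5·0.349 = 0.2253875.
0.2253875 < 0.51: the indirect benefit is less than the cost.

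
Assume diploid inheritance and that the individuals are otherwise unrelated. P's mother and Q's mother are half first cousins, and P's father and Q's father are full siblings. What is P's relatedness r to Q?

0.140625

Independent pedigree routes through distinct common ancestors add.
P and Q are related in two ways: half second cousins through their mothers (r = 1/64) and first cousins through their fathers (r = 1/8).
r = 1/64 + 1/8 = 9/64 = 0.140625.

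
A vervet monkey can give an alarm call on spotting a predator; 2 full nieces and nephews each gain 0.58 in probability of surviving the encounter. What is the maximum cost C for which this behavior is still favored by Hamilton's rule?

0.29

r to a full niece or nephew = 1/4 (full aunt/uncle↔niece/nephew: two paths of length 3 through the shared grandparent pair: r = 2·(1/2)^3 = 1/4).
Hamilton's rule: n·r·B > C, so the trait is favored while C < n·r·B = 2·0.25·0.58 = 0.29.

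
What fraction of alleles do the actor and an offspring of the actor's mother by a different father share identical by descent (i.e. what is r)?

Each parent–offspring link contributes a factor of 1/2, and independent paths through distinct common ancestors add.
Half-sibs share one parent — one path of length 2: r = (1/2)^2 = 1/4.

0.25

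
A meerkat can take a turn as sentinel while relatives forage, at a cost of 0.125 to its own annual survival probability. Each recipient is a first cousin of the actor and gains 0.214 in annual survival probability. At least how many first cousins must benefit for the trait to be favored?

5

r to a first cousin = 1/8 (first cousins share one grandparent pair — two paths of length 4: r = 2·(1/2)^4 = 1/8).
Hamilton's rule: n·r·B > C  ⇒  n > C/(r·B) = 0.125/(0.125·0.214) = 4.673.
The smallest integer exceeding 4.673 is 5.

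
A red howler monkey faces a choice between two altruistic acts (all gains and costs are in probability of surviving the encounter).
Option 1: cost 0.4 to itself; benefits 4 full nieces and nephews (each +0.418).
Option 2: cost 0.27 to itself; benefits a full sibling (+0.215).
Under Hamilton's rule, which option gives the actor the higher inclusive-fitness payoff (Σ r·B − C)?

Option 1: r to a full niece or nephew = 0.25.
Option 1: Σ r·B − C = (4·0.25·0.418) − 0.4 = 0.018.
Option 2: r to a full sibling = 0.5.
Option 2: Σ r·B − C = (1·0.5·0.215) − 0.27 = -0.1625.
Option 1 has the higher net inclusive-fitness payoff.

Option 1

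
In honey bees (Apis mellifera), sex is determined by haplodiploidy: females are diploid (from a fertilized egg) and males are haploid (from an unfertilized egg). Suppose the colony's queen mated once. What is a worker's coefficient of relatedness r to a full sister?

Haplodiploid full sisters inherit their father's entire haploid genome identically (contributing 1/2) and on average half of their mother's contribution (1/2 · 1/2 = 1/4); r = 1/2 + 1/4 = 3/4.

0.75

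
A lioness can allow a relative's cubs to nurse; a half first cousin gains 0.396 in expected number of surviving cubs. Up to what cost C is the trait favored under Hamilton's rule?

r to a half first cousin = 0.0625 (half first cousins share one grandparent — one path of length 4: r = (1/2)^4 = 1/16).
Hamilton's rule: n·r·B > C, so the trait is favored while C < n·r·B = 1·0.0625·0.396 = 0.02475.

0.02475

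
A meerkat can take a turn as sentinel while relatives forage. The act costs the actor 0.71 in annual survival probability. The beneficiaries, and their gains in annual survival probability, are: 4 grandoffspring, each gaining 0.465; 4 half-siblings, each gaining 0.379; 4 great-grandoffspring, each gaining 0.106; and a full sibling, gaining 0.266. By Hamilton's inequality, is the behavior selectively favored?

Yes

Hamilton's rule: the trait is favored when the sum of r·B over every recipient exceeds the actor's cost C.
r to a grandoffspring = 1/4 (two parent–offspring links: r = (1/2)^2 = 1/4).
r to a half-sibling = 0.25 (half-sibs share one parent — one path of length 2: r = (1/2)^2 = 1/4).
r to a great-grandoffspring = 0.125 (three parent–offspring links: r = (1/2)^3 = 1/8).
r to a full sibling = 1/2 (full sibs share both parents — two paths of length 2: r = 2·(1/2)^2 = 1/2).
Summing one r·B term per recipient: 4·0.25·0.465 + 4·0.25·0.379 + 4·0.125·0.106 + 1·0.5·0.266 = 1.03.
1.03 > 0.71: the indirect benefit exceeds the cost.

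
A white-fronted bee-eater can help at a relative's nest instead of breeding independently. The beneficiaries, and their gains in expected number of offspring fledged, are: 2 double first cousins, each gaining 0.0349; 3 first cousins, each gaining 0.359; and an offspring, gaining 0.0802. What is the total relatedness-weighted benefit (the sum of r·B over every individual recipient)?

0.192175

r to a double first cousin = 1/4 (double first cousins share both grandparent pairs — four paths of length 4: r = 4·(1/2)^4 = 1/4).
r to a first cousin = 0.125 (first cousins share one grandparent pair — two paths of length 4: r = 2·(1/2)^4 = 1/8).
r to an offspring = 1/2 (one parent–offspring link: r = (1/2)^1 = 1/2).
Summing one r·B term per recipient: 2·0.25·0.0349 + 3·0.125·0.359 + 1·0.5·0.0802 = 0.192175.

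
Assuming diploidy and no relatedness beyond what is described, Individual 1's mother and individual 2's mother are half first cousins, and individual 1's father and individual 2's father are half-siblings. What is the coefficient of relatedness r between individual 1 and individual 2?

Relatedness sums over independent paths through distinct common ancestors.
Individual 1 and individual 2 are related in two ways: half second cousins through their mothers (r = 1/64) and half first cousins through their fathers (r = 1/16).
r = 1/64 + 1/16 = 5/64 = 0.078125.

0.078125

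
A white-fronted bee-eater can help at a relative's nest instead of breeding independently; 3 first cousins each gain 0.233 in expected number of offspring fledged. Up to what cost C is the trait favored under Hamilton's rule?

0.087375

r to a first cousin = 1/8 (first cousins share one grandparent pair — two paths of length 4: r = 2·(1/2)^4 = 1/8).
Hamilton's rule: n·r·B > C, so the trait is favored while C < n·r·B = 3·0.125·0.233 = 0.087375.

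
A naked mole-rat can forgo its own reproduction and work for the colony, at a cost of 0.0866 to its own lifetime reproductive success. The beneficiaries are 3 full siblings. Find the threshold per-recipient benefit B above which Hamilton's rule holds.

0.0577

r to a full sibling = 0.5 (full sibs share both parents — two paths of length 2: r = 2·(1/2)^2 = 1/2).
Hamilton's rule with n recipients of equal r: n·r·B > C, so B > C/(n·r) = 0.0866/(3·0.5) = 0.0577.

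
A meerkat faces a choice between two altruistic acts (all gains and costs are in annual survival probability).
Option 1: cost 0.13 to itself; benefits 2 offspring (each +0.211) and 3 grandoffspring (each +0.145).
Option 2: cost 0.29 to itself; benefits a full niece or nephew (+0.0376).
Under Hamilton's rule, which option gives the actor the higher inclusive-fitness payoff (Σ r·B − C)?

Option 1

Option 1: r to an offspring = 0.5.
Option 1: r to a grandoffspring = 0.25.
Option 1: Σ r·B − C = (2·0.5·0.211 + 3·0.25·0.145) − 0.13 = 0.18975.
Option 2: r to a full niece or nephew = 0.25.
Option 2: Σ r·B − C = (1·0.25·0.0376) − 0.29 = -0.2806.
Option 1 has the higher net inclusive-fitness payoff.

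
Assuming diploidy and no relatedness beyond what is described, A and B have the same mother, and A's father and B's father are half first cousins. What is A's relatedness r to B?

Relatedness sums over independent paths through distinct common ancestors.
A and B are related in two ways: half-sibs through their shared mother (r = 1/4) and half second cousins through their fathers (r = 1/64).
r = 1/4 + 1/64 = 0.265625.

0.265625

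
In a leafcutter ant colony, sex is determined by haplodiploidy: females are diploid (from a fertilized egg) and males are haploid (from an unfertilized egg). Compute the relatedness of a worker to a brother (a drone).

0.25

Her haploid brother carries none of their father's genes and a random half of their mother's genome; that half matches the maternal half of her own genome with probability 1/2: r = 1/2 · 1/2 = 1/4.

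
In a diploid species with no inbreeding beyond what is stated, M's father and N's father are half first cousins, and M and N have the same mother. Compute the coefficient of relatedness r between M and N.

0.265625

Wright's path rule: contributions from independent ancestry routes add.
M and N are related in two ways: half second cousins through their fathers (r = 1/64) and half-sibs through their shared mother (r = 1/4).
r = 1/64 + 1/4 = 17/64 = 0.265625.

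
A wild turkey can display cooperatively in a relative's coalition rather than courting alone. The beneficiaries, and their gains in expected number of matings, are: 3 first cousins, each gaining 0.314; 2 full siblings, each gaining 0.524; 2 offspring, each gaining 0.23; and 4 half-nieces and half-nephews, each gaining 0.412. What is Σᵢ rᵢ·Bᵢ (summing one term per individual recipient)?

r to a first cousin = 0.125 (first cousins share one grandparent pair — two paths of length 4: r = 2·(1/2)^4 = 1/8).
r to a full sibling = 1/2 (full sibs share both parents — two paths of length 2: r = 2·(1/2)^2 = 1/2).
r to an offspring = 0.5 (one parent–offspring link: r = (1/2)^1 = 1/2).
r to a half-niece or half-nephew = 0.125 (half-aunt/uncle↔niece/nephew: one path of length 3: r = (1/2)^3 = 1/8).
Summing one r·B term per recipient: 3·0.125·0.314 + 2·0.5·0.524 + 2·0.5·0.23 + 4·0.125·0.412 = 1.07775.

1.07775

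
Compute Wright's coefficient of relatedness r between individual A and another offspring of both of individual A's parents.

Each parent–offspring link contributes a factor of 1/2, and independent paths through distinct common ancestors add.
Full sibs share both parents — two paths of length 2: r = 2·(1/2)^2 = 1/2.

0.5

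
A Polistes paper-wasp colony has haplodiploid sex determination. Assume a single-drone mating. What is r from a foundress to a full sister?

0.75

Haplodiploid full sisters inherit their father's entire haploid genome identically (contributing 1/2) and on average half of their mother's contribution (1/2 · 1/2 = 1/4); r = 1/2 + 1/4 = 3/4.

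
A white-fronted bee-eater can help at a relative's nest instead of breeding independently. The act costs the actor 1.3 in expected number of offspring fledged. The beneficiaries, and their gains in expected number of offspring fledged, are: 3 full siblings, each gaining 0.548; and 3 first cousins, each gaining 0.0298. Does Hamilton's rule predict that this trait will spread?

No

Hamilton's rule: the trait is favored when the sum of r·B over every recipient exceeds the actor's cost C.
r to a full sibling = 0.5 (full sibs share both parents — two paths of length 2: r = 2·(1/2)^2 = 1/2).
r to a first cousin = 1/8 (first cousins share one grandparent pair — two paths of length 4: r = 2·(1/2)^4 = 1/8).
Summing one r·B term per recipient: 3·0.5·0.548 + 3·0.125·0.0298 = 0.833175.
0.833175 < 1.3: the indirect benefit is less than the cost.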